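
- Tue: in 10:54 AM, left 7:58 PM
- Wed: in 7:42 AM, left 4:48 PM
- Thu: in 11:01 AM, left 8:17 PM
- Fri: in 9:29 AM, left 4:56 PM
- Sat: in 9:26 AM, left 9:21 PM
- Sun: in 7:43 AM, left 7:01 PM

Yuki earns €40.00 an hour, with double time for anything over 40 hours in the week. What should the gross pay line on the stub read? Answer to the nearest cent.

Tue: 10:54 AM–7:58 PM = 9 h 4 min
Wed: 7:42 AM–4:48 PM = 9 h 6 min
Thu: 11:01 AM–8:17 PM = 9 h 16 min
Fri: 9:29 AM–4:56 PM = 7 h 27 min
Sat: 9:26 AM–9:21 PM = 11 h 55 min
Sun: 7:43 AM–7:01 PM = 11 h 18 min
Total worked: 58 h 6 min = 3486 min.
Regular 40 h 0 min = 2400 min at €40.00/h; overtime 18 h 6 min = 1086 min at €80.00/h.
Pay = (2400 × €40.00 + 1086 × €80.00) ÷ 60 = €3048.00.

€3048.00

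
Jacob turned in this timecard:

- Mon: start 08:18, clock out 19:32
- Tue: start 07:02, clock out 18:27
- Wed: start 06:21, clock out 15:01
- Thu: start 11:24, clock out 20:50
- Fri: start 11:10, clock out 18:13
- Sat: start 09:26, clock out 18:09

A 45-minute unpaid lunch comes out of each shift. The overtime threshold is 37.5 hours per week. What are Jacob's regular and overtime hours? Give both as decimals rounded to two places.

Mon: 08:18–19:32 = 11 h 14 min; less 45 min break → 10 h 29 min
Tue: 07:02–18:27 = 11 h 25 min; less 45 min break → 10 h 40 min
Wed: 06:21–15:01 = 8 h 40 min; less 45 min break → 7 h 55 min
Thu: 11:24–20:50 = 9 h 26 min; less 45 min break → 8 h 41 min
Fri: 11:10–18:13 = 7 h 3 min; less 45 min break → 6 h 18 min
Sat: 09:26–18:09 = 8 h 43 min; less 45 min break → 7 h 58 min
Total worked: 52 h 1 min = 52.02 h.
Threshold 37.5 h → overtime 14 h 31 min, regular 37 h 30 min.

Regular 37.50 hours, overtime 14.52 hours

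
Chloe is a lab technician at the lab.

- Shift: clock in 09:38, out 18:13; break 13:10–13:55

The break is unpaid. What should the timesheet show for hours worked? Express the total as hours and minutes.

Shift: 09:38–18:13 = 8 h 35 min; less 45 min break → 7 h 50 min

7 h 50 min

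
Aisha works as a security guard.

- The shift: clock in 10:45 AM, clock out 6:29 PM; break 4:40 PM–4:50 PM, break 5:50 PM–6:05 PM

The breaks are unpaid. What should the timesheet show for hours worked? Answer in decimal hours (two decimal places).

7.32 hours

The shift: 10:45 AM–6:29 PM = 7 h 44 min; less 25 min break → 7 h 19 min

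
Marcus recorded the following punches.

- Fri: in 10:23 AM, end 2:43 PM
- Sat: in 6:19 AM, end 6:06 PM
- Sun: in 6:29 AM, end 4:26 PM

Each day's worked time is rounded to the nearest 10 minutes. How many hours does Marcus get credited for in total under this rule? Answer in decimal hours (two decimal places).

26.17 hours

Fri: 10:23 AM–2:43 PM = 4 h 20 min → rounds to 4 h 20 min
Sat: 6:19 AM–6:06 PM = 11 h 47 min → rounds to 11 h 50 min
Sun: 6:29 AM–4:26 PM = 9 h 57 min → rounds to 10 h 0 min
Total credited: 26 h 10 min.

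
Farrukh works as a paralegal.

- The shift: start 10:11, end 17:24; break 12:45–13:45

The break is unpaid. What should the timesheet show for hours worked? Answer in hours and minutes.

6 h 13 min

The shift: 10:11–17:24 = 7 h 13 min; less 60 min break → 6 h 13 min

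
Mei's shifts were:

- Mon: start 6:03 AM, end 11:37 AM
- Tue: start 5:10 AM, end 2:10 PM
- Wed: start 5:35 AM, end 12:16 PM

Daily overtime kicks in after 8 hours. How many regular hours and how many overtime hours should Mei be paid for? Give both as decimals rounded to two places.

Regular 20.25 hours, overtime 1.00 hours

Mon: 6:03 AM–11:37 AM = 5 h 34 min
Tue: 5:10 AM–2:10 PM = 9 h 0 min
Wed: 5:35 AM–12:16 PM = 6 h 41 min
Mon reg 5 h 34 min / OT 0 h 0 min; Tue reg 8 h 0 min / OT 1 h 0 min; Wed reg 6 h 41 min / OT 0 h 0 min.
Totals: regular 20 h 15 min, overtime 1 h 0 min.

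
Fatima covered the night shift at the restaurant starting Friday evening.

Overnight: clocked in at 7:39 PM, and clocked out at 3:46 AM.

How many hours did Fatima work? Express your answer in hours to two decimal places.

Overnight: 7:39 PM → midnight = 4 h 21 min; midnight → 3:46 AM = 3 h 46 min; span 8 h 7 min

8.12 hours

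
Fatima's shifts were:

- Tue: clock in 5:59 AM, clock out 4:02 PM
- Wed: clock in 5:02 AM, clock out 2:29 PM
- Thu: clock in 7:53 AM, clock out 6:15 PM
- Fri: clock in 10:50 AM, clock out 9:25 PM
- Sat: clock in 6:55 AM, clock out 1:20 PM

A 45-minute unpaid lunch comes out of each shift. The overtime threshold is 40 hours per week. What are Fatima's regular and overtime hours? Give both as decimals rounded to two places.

Tue: 5:59 AM–4:02 PM = 10 h 3 min; less 45 min break → 9 h 18 min
Wed: 5:02 AM–2:29 PM = 9 h 27 min; less 45 min break → 8 h 42 min
Thu: 7:53 AM–6:15 PM = 10 h 22 min; less 45 min break → 9 h 37 min
Fri: 10:50 AM–9:25 PM = 10 h 35 min; less 45 min break → 9 h 50 min
Sat: 6:55 AM–1:20 PM = 6 h 25 min; less 45 min break → 5 h 40 min
Total worked: 43 h 7 min = 43.12 h.
Threshold 40 h → overtime 3 h 7 min, regular 40 h 0 min.

Regular 40.00 hours, overtime 3.12 hours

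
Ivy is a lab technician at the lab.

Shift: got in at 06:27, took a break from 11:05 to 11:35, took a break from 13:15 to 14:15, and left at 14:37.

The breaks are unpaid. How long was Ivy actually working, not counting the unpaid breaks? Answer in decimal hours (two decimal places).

Shift: 06:27–14:37 = 8 h 10 min; less 90 min break → 6 h 40 min

6.67 hours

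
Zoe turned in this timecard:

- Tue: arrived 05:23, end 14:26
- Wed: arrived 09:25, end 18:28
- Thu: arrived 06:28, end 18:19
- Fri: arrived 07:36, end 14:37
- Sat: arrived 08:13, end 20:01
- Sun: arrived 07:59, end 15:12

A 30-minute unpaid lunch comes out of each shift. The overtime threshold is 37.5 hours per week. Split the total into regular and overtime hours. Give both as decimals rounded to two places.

Tue: 05:23–14:26 = 9 h 3 min; less 30 min break → 8 h 33 min
Wed: 09:25–18:28 = 9 h 3 min; less 30 min break → 8 h 33 min
Thu: 06:28–18:19 = 11 h 51 min; less 30 min break → 11 h 21 min
Fri: 07:36–14:37 = 7 h 1 min; less 30 min break → 6 h 31 min
Sat: 08:13–20:01 = 11 h 48 min; less 30 min break → 11 h 18 min
Sun: 07:59–15:12 = 7 h 13 min; less 30 min break → 6 h 43 min
Total worked: 52 h 59 min = 52.98 h.
Threshold 37.5 h → overtime 15 h 29 min, regular 37 h 30 min.

Regular 37.50 hours, overtime 15.48 hours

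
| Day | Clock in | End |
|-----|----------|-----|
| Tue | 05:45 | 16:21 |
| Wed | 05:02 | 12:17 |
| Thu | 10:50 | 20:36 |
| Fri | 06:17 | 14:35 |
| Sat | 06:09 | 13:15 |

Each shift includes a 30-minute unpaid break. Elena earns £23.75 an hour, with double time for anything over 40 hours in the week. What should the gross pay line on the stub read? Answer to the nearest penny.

Tue: 05:45–16:21 = 10 h 36 min; less 30 min break → 10 h 6 min
Wed: 05:02–12:17 = 7 h 15 min; less 30 min break → 6 h 45 min
Thu: 10:50–20:36 = 9 h 46 min; less 30 min break → 9 h 16 min
Fri: 06:17–14:35 = 8 h 18 min; less 30 min break → 7 h 48 min
Sat: 06:09–13:15 = 7 h 6 min; less 30 min break → 6 h 36 min
Total worked: 40 h 31 min = 2431 min.
Regular 40 h 0 min = 2400 min at £23.75/h; overtime 0 h 31 min = 31 min at £47.50/h.
Pay = (2400 × £23.75 + 31 × £47.50) ÷ 60 = £974.54.

£974.54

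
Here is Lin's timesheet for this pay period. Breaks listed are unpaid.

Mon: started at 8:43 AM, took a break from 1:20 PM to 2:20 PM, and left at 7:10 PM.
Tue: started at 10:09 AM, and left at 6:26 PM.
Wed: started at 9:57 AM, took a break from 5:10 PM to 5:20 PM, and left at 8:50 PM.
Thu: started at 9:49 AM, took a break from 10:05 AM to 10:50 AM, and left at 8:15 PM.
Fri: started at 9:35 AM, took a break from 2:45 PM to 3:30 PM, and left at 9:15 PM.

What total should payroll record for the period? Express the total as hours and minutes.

49 h 3 min

Mon: 8:43 AM–7:10 PM = 10 h 27 min; less 60 min break → 9 h 27 min
Tue: 10:09 AM–6:26 PM = 8 h 17 min
Wed: 9:57 AM–8:50 PM = 10 h 53 min; less 10 min break → 10 h 43 min
Thu: 9:49 AM–8:15 PM = 10 h 26 min; less 45 min break → 9 h 41 min
Fri: 9:35 AM–9:15 PM = 11 h 40 min; less 45 min break → 10 h 55 min
Total: 9 h 27 min + 8 h 17 min + 10 h 43 min + 9 h 41 min + 10 h 55 min = 49 h 3 min.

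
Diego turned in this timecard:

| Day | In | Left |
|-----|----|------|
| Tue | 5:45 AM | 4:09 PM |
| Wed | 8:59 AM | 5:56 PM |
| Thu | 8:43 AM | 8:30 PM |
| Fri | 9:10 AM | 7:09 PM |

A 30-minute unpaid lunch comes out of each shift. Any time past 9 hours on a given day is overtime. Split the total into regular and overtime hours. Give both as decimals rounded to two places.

Regular 35.45 hours, overtime 3.67 hours

Tue: 5:45 AM–4:09 PM = 10 h 24 min; less 30 min break → 9 h 54 min
Wed: 8:59 AM–5:56 PM = 8 h 57 min; less 30 min break → 8 h 27 min
Thu: 8:43 AM–8:30 PM = 11 h 47 min; less 30 min break → 11 h 17 min
Fri: 9:10 AM–7:09 PM = 9 h 59 min; less 30 min break → 9 h 29 min
Tue reg 9 h 0 min / OT 0 h 54 min; Wed reg 8 h 27 min / OT 0 h 0 min; Thu reg 9 h 0 min / OT 2 h 17 min; Fri reg 9 h 0 min / OT 0 h 29 min.
Totals: regular 35 h 27 min, overtime 3 h 40 min.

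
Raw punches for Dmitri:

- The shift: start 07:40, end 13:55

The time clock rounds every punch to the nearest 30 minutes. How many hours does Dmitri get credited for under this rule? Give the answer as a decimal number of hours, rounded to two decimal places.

The shift: in 07:40→07:30, out 13:55→14:00; 6 h 30 min

6.50 hours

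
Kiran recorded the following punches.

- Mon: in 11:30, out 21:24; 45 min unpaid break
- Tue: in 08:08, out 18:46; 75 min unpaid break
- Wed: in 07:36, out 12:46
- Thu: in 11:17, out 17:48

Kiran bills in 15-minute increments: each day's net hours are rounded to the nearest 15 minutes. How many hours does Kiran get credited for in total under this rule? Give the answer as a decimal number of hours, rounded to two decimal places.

Mon: 11:30–21:24 = 9 h 54 min − 45 min = 9 h 9 min → rounds to 9 h 15 min
Tue: 08:08–18:46 = 10 h 38 min − 75 min = 9 h 23 min → rounds to 9 h 30 min
Wed: 07:36–12:46 = 5 h 10 min → rounds to 5 h 15 min
Thu: 11:17–17:48 = 6 h 31 min → rounds to 6 h 30 min
Total credited: 30 h 30 min.

30.50 hours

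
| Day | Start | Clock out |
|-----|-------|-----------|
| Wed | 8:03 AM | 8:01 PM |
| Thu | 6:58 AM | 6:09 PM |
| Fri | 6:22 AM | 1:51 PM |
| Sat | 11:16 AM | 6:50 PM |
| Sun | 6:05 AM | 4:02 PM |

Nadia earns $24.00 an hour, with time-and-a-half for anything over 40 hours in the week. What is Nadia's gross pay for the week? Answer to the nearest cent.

Wed: 8:03 AM–8:01 PM = 11 h 58 min
Thu: 6:58 AM–6:09 PM = 11 h 11 min
Fri: 6:22 AM–1:51 PM = 7 h 29 min
Sat: 11:16 AM–6:50 PM = 7 h 34 min
Sun: 6:05 AM–4:02 PM = 9 h 57 min
Total worked: 48 h 9 min = 2889 min.
Regular 40 h 0 min = 2400 min at $24.00/h; overtime 8 h 9 min = 489 min at $36.00/h.
Pay = (2400 × $24.00 + 489 × $36.00) ÷ 60 = $1253.40.

$1253.40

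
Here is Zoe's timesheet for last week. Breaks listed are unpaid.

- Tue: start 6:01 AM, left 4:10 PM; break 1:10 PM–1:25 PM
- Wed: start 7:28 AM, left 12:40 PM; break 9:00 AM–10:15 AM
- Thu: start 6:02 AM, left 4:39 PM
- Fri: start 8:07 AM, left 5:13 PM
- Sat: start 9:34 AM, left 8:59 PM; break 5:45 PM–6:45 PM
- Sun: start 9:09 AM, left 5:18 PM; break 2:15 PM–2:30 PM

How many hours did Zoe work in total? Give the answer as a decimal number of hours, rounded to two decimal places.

51.88 hours

Tue: 6:01 AM–4:10 PM = 10 h 9 min; less 15 min break → 9 h 54 min
Wed: 7:28 AM–12:40 PM = 5 h 12 min; less 75 min break → 3 h 57 min
Thu: 6:02 AM–4:39 PM = 10 h 37 min
Fri: 8:07 AM–5:13 PM = 9 h 6 min
Sat: 9:34 AM–8:59 PM = 11 h 25 min; less 60 min break → 10 h 25 min
Sun: 9:09 AM–5:18 PM = 8 h 9 min; less 15 min break → 7 h 54 min
Total: 9 h 54 min + 3 h 57 min + 10 h 37 min + 9 h 6 min + 10 h 25 min + 7 h 54 min = 51 h 53 min.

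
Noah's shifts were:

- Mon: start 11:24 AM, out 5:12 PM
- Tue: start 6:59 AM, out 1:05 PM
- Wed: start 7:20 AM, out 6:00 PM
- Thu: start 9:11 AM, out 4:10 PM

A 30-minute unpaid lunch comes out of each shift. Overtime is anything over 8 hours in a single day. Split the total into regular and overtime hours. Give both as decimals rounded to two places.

Regular 25.38 hours, overtime 2.17 hours

Mon: 11:24 AM–5:12 PM = 5 h 48 min; less 30 min break → 5 h 18 min
Tue: 6:59 AM–1:05 PM = 6 h 6 min; less 30 min break → 5 h 36 min
Wed: 7:20 AM–6:00 PM = 10 h 40 min; less 30 min break → 10 h 10 min
Thu: 9:11 AM–4:10 PM = 6 h 59 min; less 30 min break → 6 h 29 min
Mon reg 5 h 18 min / OT 0 h 0 min; Tue reg 5 h 36 min / OT 0 h 0 min; Wed reg 8 h 0 min / OT 2 h 10 min; Thu reg 6 h 29 min / OT 0 h 0 min.
Totals: regular 25 h 23 min, overtime 2 h 10 min.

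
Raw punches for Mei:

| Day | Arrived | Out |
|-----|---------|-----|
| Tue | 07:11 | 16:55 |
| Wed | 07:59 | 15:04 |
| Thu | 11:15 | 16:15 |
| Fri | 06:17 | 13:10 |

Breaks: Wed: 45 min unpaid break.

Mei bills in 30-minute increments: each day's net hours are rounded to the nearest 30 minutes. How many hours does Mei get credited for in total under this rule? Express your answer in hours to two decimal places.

Tue: 07:11–16:55 = 9 h 44 min → rounds to 9 h 30 min
Wed: 07:59–15:04 = 7 h 5 min − 45 min = 6 h 20 min → rounds to 6 h 30 min
Thu: 11:15–16:15 = 5 h 0 min → rounds to 5 h 0 min
Fri: 06:17–13:10 = 6 h 53 min → rounds to 7 h 0 min
Total credited: 28 h 0 min.

28.00 hours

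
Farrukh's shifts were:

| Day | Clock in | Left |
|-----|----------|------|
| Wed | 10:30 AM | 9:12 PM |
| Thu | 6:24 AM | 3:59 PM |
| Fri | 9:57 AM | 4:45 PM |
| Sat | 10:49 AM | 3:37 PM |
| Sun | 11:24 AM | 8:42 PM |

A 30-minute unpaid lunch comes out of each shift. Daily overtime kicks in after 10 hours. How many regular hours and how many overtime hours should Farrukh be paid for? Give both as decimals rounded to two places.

Wed: 10:30 AM–9:12 PM = 10 h 42 min; less 30 min break → 10 h 12 min
Thu: 6:24 AM–3:59 PM = 9 h 35 min; less 30 min break → 9 h 5 min
Fri: 9:57 AM–4:45 PM = 6 h 48 min; less 30 min break → 6 h 18 min
Sat: 10:49 AM–3:37 PM = 4 h 48 min; less 30 min break → 4 h 18 min
Sun: 11:24 AM–8:42 PM = 9 h 18 min; less 30 min break → 8 h 48 min
Wed reg 10 h 0 min / OT 0 h 12 min; Thu reg 9 h 5 min / OT 0 h 0 min; Fri reg 6 h 18 min / OT 0 h 0 min; Sat reg 4 h 18 min / OT 0 h 0 min; Sun reg 8 h 48 min / OT 0 h 0 min.
Totals: regular 38 h 29 min, overtime 0 h 12 min.

Regular 38.48 hours, overtime 0.20 hours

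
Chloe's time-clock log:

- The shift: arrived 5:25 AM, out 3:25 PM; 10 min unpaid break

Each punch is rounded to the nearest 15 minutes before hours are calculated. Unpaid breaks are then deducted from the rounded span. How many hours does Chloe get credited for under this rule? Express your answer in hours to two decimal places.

9.83 hours

The shift: in 5:25 AM→5:30 AM, out 3:25 PM→3:30 PM; 10 h 0 min − 10 min = 9 h 50 min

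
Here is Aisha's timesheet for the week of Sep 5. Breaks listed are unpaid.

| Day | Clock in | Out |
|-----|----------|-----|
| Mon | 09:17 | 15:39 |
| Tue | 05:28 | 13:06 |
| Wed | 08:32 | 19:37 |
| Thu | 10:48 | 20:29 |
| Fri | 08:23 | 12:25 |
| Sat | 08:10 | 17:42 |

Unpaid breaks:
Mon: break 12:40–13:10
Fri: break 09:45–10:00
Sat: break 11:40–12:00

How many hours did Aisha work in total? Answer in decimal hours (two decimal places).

Mon: 09:17–15:39 = 6 h 22 min; less 30 min break → 5 h 52 min
Tue: 05:28–13:06 = 7 h 38 min
Wed: 08:32–19:37 = 11 h 5 min
Thu: 10:48–20:29 = 9 h 41 min
Fri: 08:23–12:25 = 4 h 2 min; less 15 min break → 3 h 47 min
Sat: 08:10–17:42 = 9 h 32 min; less 20 min break → 9 h 12 min
Total: 5 h 52 min + 7 h 38 min + 11 h 5 min + 9 h 41 min + 3 h 47 min + 9 h 12 min = 47 h 15 min.

47.25 hours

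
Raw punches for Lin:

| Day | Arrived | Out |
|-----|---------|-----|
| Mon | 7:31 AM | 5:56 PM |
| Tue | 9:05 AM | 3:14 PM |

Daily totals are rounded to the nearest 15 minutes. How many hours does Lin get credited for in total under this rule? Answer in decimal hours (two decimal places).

Mon: 7:31 AM–5:56 PM = 10 h 25 min → rounds to 10 h 30 min
Tue: 9:05 AM–3:14 PM = 6 h 9 min → rounds to 6 h 15 min
Total credited: 16 h 45 min.

16.75 hours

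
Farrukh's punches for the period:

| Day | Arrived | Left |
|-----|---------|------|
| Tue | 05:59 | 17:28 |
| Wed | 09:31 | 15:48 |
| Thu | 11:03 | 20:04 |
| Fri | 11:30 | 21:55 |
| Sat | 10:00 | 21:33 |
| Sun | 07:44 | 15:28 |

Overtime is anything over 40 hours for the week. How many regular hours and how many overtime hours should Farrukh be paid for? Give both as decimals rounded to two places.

Tue: 05:59–17:28 = 11 h 29 min
Wed: 09:31–15:48 = 6 h 17 min
Thu: 11:03–20:04 = 9 h 1 min
Fri: 11:30–21:55 = 10 h 25 min
Sat: 10:00–21:33 = 11 h 33 min
Sun: 07:44–15:28 = 7 h 44 min
Total worked: 56 h 29 min = 56.48 h.
Threshold 40 h → overtime 16 h 29 min, regular 40 h 0 min.

Regular 40.00 hours, overtime 16.48 hours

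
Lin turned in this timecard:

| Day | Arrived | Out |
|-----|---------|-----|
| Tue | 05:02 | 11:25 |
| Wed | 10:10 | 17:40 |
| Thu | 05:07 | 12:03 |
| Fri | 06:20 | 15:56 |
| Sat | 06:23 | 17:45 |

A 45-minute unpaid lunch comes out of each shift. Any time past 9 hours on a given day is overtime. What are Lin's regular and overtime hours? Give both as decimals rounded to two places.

Regular 36.42 hours, overtime 1.62 hours

Tue: 05:02–11:25 = 6 h 23 min; less 45 min break → 5 h 38 min
Wed: 10:10–17:40 = 7 h 30 min; less 45 min break → 6 h 45 min
Thu: 05:07–12:03 = 6 h 56 min; less 45 min break → 6 h 11 min
Fri: 06:20–15:56 = 9 h 36 min; less 45 min break → 8 h 51 min
Sat: 06:23–17:45 = 11 h 22 min; less 45 min break → 10 h 37 min
Tue reg 5 h 38 min / OT 0 h 0 min; Wed reg 6 h 45 min / OT 0 h 0 min; Thu reg 6 h 11 min / OT 0 h 0 min; Fri reg 8 h 51 min / OT 0 h 0 min; Sat reg 9 h 0 min / OT 1 h 37 min.
Totals: regular 36 h 25 min, overtime 1 h 37 min.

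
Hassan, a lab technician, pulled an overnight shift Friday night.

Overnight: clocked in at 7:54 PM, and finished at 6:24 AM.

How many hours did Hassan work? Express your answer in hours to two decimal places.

Overnight: 7:54 PM → midnight = 4 h 6 min; midnight → 6:24 AM = 6 h 24 min; span 10 h 30 min

10.50 hours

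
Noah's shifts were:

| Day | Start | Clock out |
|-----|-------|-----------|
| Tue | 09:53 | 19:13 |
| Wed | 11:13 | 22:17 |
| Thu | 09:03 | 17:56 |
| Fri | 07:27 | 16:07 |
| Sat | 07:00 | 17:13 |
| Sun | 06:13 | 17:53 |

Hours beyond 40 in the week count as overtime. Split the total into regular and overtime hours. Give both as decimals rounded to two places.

Regular 40.00 hours, overtime 19.83 hours

Tue: 09:53–19:13 = 9 h 20 min
Wed: 11:13–22:17 = 11 h 4 min
Thu: 09:03–17:56 = 8 h 53 min
Fri: 07:27–16:07 = 8 h 40 min
Sat: 07:00–17:13 = 10 h 13 min
Sun: 06:13–17:53 = 11 h 40 min
Total worked: 59 h 50 min = 59.83 h.
Threshold 40 h → overtime 19 h 50 min, regular 40 h 0 min.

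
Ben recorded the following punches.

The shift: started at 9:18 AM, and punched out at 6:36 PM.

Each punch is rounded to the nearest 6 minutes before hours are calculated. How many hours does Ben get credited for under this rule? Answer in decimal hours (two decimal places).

9.30 hours

The shift: in 9:18 AM→9:18 AM, out 6:36 PM→6:36 PM; 9 h 18 min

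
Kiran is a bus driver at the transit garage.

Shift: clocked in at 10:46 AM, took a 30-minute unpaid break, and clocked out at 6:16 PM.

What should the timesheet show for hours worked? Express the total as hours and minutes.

Shift: 10:46 AM–6:16 PM = 7 h 30 min; less 30 min break → 7 h 0 min

7 h 0 min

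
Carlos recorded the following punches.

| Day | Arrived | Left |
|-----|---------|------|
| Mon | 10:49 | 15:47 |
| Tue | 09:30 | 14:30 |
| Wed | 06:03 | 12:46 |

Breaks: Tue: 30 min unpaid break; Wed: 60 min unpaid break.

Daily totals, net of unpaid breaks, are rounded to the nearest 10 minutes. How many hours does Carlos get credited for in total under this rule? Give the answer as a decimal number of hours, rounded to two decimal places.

Mon: 10:49–15:47 = 4 h 58 min → rounds to 5 h 0 min
Tue: 09:30–14:30 = 5 h 0 min − 30 min = 4 h 30 min → rounds to 4 h 30 min
Wed: 06:03–12:46 = 6 h 43 min − 60 min = 5 h 43 min → rounds to 5 h 40 min
Total credited: 15 h 10 min.

15.17 hours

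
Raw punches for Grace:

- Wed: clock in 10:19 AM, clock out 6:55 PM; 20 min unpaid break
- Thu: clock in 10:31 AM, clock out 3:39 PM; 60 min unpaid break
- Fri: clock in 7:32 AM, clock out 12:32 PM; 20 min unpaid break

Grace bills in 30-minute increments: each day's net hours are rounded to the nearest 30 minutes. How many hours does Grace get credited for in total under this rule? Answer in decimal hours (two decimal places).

Wed: 10:19 AM–6:55 PM = 8 h 36 min − 20 min = 8 h 16 min → rounds to 8 h 30 min
Thu: 10:31 AM–3:39 PM = 5 h 8 min − 60 min = 4 h 8 min → rounds to 4 h 0 min
Fri: 7:32 AM–12:32 PM = 5 h 0 min − 20 min = 4 h 40 min → rounds to 4 h 30 min
Total credited: 17 h 0 min.

17.00 hours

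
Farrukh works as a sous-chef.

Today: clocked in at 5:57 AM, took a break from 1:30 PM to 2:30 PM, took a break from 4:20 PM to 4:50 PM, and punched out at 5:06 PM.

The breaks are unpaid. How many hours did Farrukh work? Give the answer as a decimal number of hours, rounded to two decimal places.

9.65 hours

Today: 5:57 AM–5:06 PM = 11 h 9 min; less 90 min break → 9 h 39 min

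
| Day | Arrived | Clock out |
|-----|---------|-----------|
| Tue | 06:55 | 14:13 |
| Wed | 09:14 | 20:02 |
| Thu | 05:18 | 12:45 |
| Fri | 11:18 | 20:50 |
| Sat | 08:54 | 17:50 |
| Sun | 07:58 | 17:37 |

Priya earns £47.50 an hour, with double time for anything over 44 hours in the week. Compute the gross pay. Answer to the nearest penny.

£3008.33

Tue: 06:55–14:13 = 7 h 18 min
Wed: 09:14–20:02 = 10 h 48 min
Thu: 05:18–12:45 = 7 h 27 min
Fri: 11:18–20:50 = 9 h 32 min
Sat: 08:54–17:50 = 8 h 56 min
Sun: 07:58–17:37 = 9 h 39 min
Total worked: 53 h 40 min = 3220 min.
Regular 44 h 0 min = 2640 min at £47.50/h; overtime 9 h 40 min = 580 min at £95.00/h.
Pay = (2640 × £47.50 + 580 × £95.00) ÷ 60 = £3008.33.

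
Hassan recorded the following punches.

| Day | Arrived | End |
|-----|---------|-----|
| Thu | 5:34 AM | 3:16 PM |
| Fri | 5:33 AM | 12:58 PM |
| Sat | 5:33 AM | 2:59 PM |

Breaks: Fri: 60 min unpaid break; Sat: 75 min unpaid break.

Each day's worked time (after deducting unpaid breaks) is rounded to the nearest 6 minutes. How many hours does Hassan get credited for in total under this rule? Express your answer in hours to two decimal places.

Thu: 5:34 AM–3:16 PM = 9 h 42 min → rounds to 9 h 42 min
Fri: 5:33 AM–12:58 PM = 7 h 25 min − 60 min = 6 h 25 min → rounds to 6 h 24 min
Sat: 5:33 AM–2:59 PM = 9 h 26 min − 75 min = 8 h 11 min → rounds to 8 h 12 min
Total credited: 24 h 18 min.

24.30 hours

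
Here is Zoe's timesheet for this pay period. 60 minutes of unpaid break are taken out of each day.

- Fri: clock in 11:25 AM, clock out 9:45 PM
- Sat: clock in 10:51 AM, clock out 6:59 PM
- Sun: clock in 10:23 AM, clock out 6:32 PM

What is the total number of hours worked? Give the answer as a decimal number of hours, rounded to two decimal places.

Fri: 11:25 AM–9:45 PM = 10 h 20 min; less 60 min break → 9 h 20 min
Sat: 10:51 AM–6:59 PM = 8 h 8 min; less 60 min break → 7 h 8 min
Sun: 10:23 AM–6:32 PM = 8 h 9 min; less 60 min break → 7 h 9 min
Total: 9 h 20 min + 7 h 8 min + 7 h 9 min = 23 h 37 min.

23.62 hours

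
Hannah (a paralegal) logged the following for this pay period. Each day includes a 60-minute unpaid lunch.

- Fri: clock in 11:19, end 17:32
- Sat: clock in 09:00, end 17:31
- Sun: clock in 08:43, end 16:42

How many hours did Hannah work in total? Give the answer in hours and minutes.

19 h 43 min

Fri: 11:19–17:32 = 6 h 13 min; less 60 min break → 5 h 13 min
Sat: 09:00–17:31 = 8 h 31 min; less 60 min break → 7 h 31 min
Sun: 08:43–16:42 = 7 h 59 min; less 60 min break → 6 h 59 min
Total: 5 h 13 min + 7 h 31 min + 6 h 59 min = 19 h 43 min.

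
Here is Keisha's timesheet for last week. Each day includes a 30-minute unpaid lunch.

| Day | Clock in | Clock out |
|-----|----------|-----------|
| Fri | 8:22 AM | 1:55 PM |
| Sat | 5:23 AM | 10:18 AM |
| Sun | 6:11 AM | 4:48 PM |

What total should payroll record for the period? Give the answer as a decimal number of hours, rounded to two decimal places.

Fri: 8:22 AM–1:55 PM = 5 h 33 min; less 30 min break → 5 h 3 min
Sat: 5:23 AM–10:18 AM = 4 h 55 min; less 30 min break → 4 h 25 min
Sun: 6:11 AM–4:48 PM = 10 h 37 min; less 30 min break → 10 h 7 min
Total: 5 h 3 min + 4 h 25 min + 10 h 7 min = 19 h 35 min.

19.58 hours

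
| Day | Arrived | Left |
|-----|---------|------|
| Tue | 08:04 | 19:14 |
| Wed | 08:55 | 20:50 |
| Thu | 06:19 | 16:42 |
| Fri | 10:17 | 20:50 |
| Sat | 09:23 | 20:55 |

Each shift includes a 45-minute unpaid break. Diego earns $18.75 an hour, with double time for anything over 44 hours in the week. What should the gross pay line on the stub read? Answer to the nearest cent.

$1117.50

Tue: 08:04–19:14 = 11 h 10 min; less 45 min break → 10 h 25 min
Wed: 08:55–20:50 = 11 h 55 min; less 45 min break → 11 h 10 min
Thu: 06:19–16:42 = 10 h 23 min; less 45 min break → 9 h 38 min
Fri: 10:17–20:50 = 10 h 33 min; less 45 min break → 9 h 48 min
Sat: 09:23–20:55 = 11 h 32 min; less 45 min break → 10 h 47 min
Total worked: 51 h 48 min = 3108 min.
Regular 44 h 0 min = 2640 min at $18.75/h; overtime 7 h 48 min = 468 min at $37.50/h.
Pay = (2640 × $18.75 + 468 × $37.50) ÷ 60 = $1117.50.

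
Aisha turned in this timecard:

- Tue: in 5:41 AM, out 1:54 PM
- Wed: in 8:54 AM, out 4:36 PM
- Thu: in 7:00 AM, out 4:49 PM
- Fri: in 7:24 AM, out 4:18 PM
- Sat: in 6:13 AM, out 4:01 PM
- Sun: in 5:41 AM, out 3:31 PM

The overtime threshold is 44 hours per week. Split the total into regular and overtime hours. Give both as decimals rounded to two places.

Regular 44.00 hours, overtime 10.27 hours

Tue: 5:41 AM–1:54 PM = 8 h 13 min
Wed: 8:54 AM–4:36 PM = 7 h 42 min
Thu: 7:00 AM–4:49 PM = 9 h 49 min
Fri: 7:24 AM–4:18 PM = 8 h 54 min
Sat: 6:13 AM–4:01 PM = 9 h 48 min
Sun: 5:41 AM–3:31 PM = 9 h 50 min
Total worked: 54 h 16 min = 54.27 h.
Threshold 44 h → overtime 10 h 16 min, regular 44 h 0 min.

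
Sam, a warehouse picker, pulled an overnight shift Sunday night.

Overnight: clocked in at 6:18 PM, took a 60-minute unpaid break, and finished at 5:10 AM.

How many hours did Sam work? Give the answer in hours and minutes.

9 h 52 min

Overnight: 6:18 PM → midnight = 5 h 42 min; midnight → 5:10 AM = 5 h 10 min; span 10 h 52 min; less 60 min break → 9 h 52 min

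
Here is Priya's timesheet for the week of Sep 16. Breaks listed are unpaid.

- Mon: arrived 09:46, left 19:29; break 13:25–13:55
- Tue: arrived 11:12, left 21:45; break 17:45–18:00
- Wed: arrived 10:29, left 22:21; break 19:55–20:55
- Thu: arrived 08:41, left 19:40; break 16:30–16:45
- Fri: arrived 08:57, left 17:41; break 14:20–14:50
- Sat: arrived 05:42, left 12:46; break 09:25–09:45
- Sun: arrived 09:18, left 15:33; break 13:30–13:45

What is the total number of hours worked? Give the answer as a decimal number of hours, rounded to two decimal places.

62.08 hours

Mon: 09:46–19:29 = 9 h 43 min; less 30 min break → 9 h 13 min
Tue: 11:12–21:45 = 10 h 33 min; less 15 min break → 10 h 18 min
Wed: 10:29–22:21 = 11 h 52 min; less 60 min break → 10 h 52 min
Thu: 08:41–19:40 = 10 h 59 min; less 15 min break → 10 h 44 min
Fri: 08:57–17:41 = 8 h 44 min; less 30 min break → 8 h 14 min
Sat: 05:42–12:46 = 7 h 4 min; less 20 min break → 6 h 44 min
Sun: 09:18–15:33 = 6 h 15 min; less 15 min break → 6 h 0 min
Total: 9 h 13 min + 10 h 18 min + 10 h 52 min + 10 h 44 min + 8 h 14 min + 6 h 44 min + 6 h 0 min = 62 h 5 min.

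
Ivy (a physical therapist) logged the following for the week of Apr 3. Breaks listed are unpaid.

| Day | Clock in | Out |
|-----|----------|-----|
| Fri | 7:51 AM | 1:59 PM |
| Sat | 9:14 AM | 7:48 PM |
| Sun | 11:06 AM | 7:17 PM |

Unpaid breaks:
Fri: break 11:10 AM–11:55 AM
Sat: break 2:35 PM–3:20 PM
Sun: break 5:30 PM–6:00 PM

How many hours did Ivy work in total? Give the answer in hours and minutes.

Fri: 7:51 AM–1:59 PM = 6 h 8 min; less 45 min break → 5 h 23 min
Sat: 9:14 AM–7:48 PM = 10 h 34 min; less 45 min break → 9 h 49 min
Sun: 11:06 AM–7:17 PM = 8 h 11 min; less 30 min break → 7 h 41 min
Total: 5 h 23 min + 9 h 49 min + 7 h 41 min = 22 h 53 min.

22 h 53 min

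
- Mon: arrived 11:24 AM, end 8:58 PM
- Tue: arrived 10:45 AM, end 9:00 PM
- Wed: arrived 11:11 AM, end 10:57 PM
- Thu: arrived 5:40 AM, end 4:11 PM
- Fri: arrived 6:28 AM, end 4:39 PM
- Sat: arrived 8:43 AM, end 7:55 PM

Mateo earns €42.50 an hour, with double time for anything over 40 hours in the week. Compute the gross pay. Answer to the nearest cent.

Mon: 11:24 AM–8:58 PM = 9 h 34 min
Tue: 10:45 AM–9:00 PM = 10 h 15 min
Wed: 11:11 AM–10:57 PM = 11 h 46 min
Thu: 5:40 AM–4:11 PM = 10 h 31 min
Fri: 6:28 AM–4:39 PM = 10 h 11 min
Sat: 8:43 AM–7:55 PM = 11 h 12 min
Total worked: 63 h 29 min = 3809 min.
Regular 40 h 0 min = 2400 min at €42.50/h; overtime 23 h 29 min = 1409 min at €85.00/h.
Pay = (2400 × €42.50 + 1409 × €85.00) ÷ 60 = €3696.08.

€3696.08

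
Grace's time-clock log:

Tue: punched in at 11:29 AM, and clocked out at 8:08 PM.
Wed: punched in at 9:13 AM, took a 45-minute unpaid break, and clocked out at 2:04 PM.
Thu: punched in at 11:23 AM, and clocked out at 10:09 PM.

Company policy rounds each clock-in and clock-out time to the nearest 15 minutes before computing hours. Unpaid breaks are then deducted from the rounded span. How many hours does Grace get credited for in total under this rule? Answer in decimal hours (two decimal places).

23.50 hours

Tue: in 11:29 AM→11:30 AM, out 8:08 PM→8:15 PM; 8 h 45 min
Wed: in 9:13 AM→9:15 AM, out 2:04 PM→2:00 PM; 4 h 45 min − 45 min = 4 h 0 min
Thu: in 11:23 AM→11:30 AM, out 10:09 PM→10:15 PM; 10 h 45 min
Total credited: 23 h 30 min.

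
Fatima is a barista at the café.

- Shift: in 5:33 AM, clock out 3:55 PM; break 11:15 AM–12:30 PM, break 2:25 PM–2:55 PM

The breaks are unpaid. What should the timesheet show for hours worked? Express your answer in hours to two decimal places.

8.62 hours

Shift: 5:33 AM–3:55 PM = 10 h 22 min; less 105 min break → 8 h 37 min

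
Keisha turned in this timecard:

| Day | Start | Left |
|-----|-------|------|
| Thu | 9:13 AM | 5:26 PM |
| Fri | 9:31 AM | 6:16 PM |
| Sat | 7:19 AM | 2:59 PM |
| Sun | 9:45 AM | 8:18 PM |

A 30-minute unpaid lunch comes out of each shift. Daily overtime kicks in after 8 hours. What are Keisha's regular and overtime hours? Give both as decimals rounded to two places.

Thu: 9:13 AM–5:26 PM = 8 h 13 min; less 30 min break → 7 h 43 min
Fri: 9:31 AM–6:16 PM = 8 h 45 min; less 30 min break → 8 h 15 min
Sat: 7:19 AM–2:59 PM = 7 h 40 min; less 30 min break → 7 h 10 min
Sun: 9:45 AM–8:18 PM = 10 h 33 min; less 30 min break → 10 h 3 min
Thu reg 7 h 43 min / OT 0 h 0 min; Fri reg 8 h 0 min / OT 0 h 15 min; Sat reg 7 h 10 min / OT 0 h 0 min; Sun reg 8 h 0 min / OT 2 h 3 min.
Totals: regular 30 h 53 min, overtime 2 h 18 min.

Regular 30.88 hours, overtime 2.30 hours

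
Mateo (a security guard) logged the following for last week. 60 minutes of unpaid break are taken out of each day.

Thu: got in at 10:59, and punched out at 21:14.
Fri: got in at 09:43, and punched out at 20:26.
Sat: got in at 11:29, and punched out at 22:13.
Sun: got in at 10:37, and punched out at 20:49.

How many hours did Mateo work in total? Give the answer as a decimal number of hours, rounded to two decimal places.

37.90 hours

Thu: 10:59–21:14 = 10 h 15 min; less 60 min break → 9 h 15 min
Fri: 09:43–20:26 = 10 h 43 min; less 60 min break → 9 h 43 min
Sat: 11:29–22:13 = 10 h 44 min; less 60 min break → 9 h 44 min
Sun: 10:37–20:49 = 10 h 12 min; less 60 min break → 9 h 12 min
Total: 9 h 15 min + 9 h 43 min + 9 h 44 min + 9 h 12 min = 37 h 54 min.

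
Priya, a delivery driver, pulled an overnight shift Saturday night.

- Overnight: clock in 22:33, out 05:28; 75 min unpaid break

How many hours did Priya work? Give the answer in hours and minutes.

5 h 40 min

Overnight: 22:33 → midnight = 1 h 27 min; midnight → 05:28 = 5 h 28 min; span 6 h 55 min; less 75 min break → 5 h 40 min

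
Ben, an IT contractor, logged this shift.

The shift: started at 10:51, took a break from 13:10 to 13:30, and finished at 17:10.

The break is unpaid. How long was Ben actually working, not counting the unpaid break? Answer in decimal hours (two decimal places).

The shift: 10:51–17:10 = 6 h 19 min; less 20 min break → 5 h 59 min

5.98 hours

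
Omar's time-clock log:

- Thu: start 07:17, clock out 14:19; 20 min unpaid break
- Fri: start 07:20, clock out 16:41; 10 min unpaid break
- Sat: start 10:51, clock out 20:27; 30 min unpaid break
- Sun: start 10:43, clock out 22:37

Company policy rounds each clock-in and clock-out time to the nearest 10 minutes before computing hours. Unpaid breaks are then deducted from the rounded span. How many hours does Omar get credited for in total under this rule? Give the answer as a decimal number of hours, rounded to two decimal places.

37.00 hours

Thu: in 07:17→07:20, out 14:19→14:20; 7 h 0 min − 20 min = 6 h 40 min
Fri: in 07:20→07:20, out 16:41→16:40; 9 h 20 min − 10 min = 9 h 10 min
Sat: in 10:51→10:50, out 20:27→20:30; 9 h 40 min − 30 min = 9 h 10 min
Sun: in 10:43→10:40, out 22:37→22:40; 12 h 0 min
Total credited: 37 h 0 min.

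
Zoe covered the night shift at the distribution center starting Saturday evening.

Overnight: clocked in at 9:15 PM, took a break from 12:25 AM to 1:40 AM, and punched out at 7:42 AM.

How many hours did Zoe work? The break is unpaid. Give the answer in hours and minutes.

Overnight: 9:15 PM → midnight = 2 h 45 min; midnight → 7:42 AM = 7 h 42 min; span 10 h 27 min; less 75 min break → 9 h 12 min

9 h 12 min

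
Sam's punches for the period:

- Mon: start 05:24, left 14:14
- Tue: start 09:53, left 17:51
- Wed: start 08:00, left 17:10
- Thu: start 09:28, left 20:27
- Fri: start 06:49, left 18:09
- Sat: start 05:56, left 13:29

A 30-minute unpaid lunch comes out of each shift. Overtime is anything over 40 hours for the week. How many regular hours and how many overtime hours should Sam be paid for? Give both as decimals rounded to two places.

Regular 40.00 hours, overtime 12.83 hours

Mon: 05:24–14:14 = 8 h 50 min; less 30 min break → 8 h 20 min
Tue: 09:53–17:51 = 7 h 58 min; less 30 min break → 7 h 28 min
Wed: 08:00–17:10 = 9 h 10 min; less 30 min break → 8 h 40 min
Thu: 09:28–20:27 = 10 h 59 min; less 30 min break → 10 h 29 min
Fri: 06:49–18:09 = 11 h 20 min; less 30 min break → 10 h 50 min
Sat: 05:56–13:29 = 7 h 33 min; less 30 min break → 7 h 3 min
Total worked: 52 h 50 min = 52.83 h.
Threshold 40 h → overtime 12 h 50 min, regular 40 h 0 min.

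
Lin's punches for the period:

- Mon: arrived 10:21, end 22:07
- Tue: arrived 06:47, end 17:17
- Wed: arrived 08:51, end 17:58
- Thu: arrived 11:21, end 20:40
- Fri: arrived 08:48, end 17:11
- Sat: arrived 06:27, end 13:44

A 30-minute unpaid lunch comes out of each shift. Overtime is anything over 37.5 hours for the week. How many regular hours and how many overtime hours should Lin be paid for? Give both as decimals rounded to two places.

Mon: 10:21–22:07 = 11 h 46 min; less 30 min break → 11 h 16 min
Tue: 06:47–17:17 = 10 h 30 min; less 30 min break → 10 h 0 min
Wed: 08:51–17:58 = 9 h 7 min; less 30 min break → 8 h 37 min
Thu: 11:21–20:40 = 9 h 19 min; less 30 min break → 8 h 49 min
Fri: 08:48–17:11 = 8 h 23 min; less 30 min break → 7 h 53 min
Sat: 06:27–13:44 = 7 h 17 min; less 30 min break → 6 h 47 min
Total worked: 53 h 22 min = 53.37 h.
Threshold 37.5 h → overtime 15 h 52 min, regular 37 h 30 min.

Regular 37.50 hours, overtime 15.87 hours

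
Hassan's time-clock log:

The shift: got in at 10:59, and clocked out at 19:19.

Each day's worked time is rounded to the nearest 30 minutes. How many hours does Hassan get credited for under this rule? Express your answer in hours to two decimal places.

The shift: 10:59–19:19 = 8 h 20 min → rounds to 8 h 30 min

8.50 hours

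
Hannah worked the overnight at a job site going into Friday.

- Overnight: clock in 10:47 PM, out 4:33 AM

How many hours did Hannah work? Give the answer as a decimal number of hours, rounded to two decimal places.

5.77 hours

Overnight: 10:47 PM → midnight = 1 h 13 min; midnight → 4:33 AM = 4 h 33 min; span 5 h 46 min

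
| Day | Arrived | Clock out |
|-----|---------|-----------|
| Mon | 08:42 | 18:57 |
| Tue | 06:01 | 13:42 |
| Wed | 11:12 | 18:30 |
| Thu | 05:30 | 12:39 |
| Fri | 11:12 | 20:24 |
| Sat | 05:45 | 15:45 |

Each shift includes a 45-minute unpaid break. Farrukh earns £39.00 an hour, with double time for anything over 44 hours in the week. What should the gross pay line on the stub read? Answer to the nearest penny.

Mon: 08:42–18:57 = 10 h 15 min; less 45 min break → 9 h 30 min
Tue: 06:01–13:42 = 7 h 41 min; less 45 min break → 6 h 56 min
Wed: 11:12–18:30 = 7 h 18 min; less 45 min break → 6 h 33 min
Thu: 05:30–12:39 = 7 h 9 min; less 45 min break → 6 h 24 min
Fri: 11:12–20:24 = 9 h 12 min; less 45 min break → 8 h 27 min
Sat: 05:45–15:45 = 10 h 0 min; less 45 min break → 9 h 15 min
Total worked: 47 h 5 min = 2825 min.
Regular 44 h 0 min = 2640 min at £39.00/h; overtime 3 h 5 min = 185 min at £78.00/h.
Pay = (2640 × £39.00 + 185 × £78.00) ÷ 60 = £1956.50.

£1956.50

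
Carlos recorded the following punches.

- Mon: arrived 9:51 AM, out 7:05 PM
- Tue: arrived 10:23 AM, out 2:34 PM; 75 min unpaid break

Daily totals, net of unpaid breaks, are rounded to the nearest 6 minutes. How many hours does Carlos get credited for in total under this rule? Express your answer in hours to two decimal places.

12.10 hours

Mon: 9:51 AM–7:05 PM = 9 h 14 min → rounds to 9 h 12 min
Tue: 10:23 AM–2:34 PM = 4 h 11 min − 75 min = 2 h 56 min → rounds to 2 h 54 min
Total credited: 12 h 6 min.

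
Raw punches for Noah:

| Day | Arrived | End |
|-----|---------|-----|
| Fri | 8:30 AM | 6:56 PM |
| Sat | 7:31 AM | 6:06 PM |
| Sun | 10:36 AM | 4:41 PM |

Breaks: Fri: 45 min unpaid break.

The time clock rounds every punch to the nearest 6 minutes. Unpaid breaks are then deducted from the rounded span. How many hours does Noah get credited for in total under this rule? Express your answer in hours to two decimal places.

Fri: in 8:30 AM→8:30 AM, out 6:56 PM→6:54 PM; 10 h 24 min − 45 min = 9 h 39 min
Sat: in 7:31 AM→7:30 AM, out 6:06 PM→6:06 PM; 10 h 36 min
Sun: in 10:36 AM→10:36 AM, out 4:41 PM→4:42 PM; 6 h 6 min
Total credited: 26 h 21 min.

26.35 hours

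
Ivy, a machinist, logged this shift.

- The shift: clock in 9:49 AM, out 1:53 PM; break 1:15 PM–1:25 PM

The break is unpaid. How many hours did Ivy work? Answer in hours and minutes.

The shift: 9:49 AM–1:53 PM = 4 h 4 min; less 10 min break → 3 h 54 min

3 h 54 min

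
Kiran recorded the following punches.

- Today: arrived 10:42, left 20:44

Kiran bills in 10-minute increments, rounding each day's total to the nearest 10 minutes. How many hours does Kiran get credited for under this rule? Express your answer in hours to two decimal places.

Today: 10:42–20:44 = 10 h 2 min → rounds to 10 h 0 min

10.00 hours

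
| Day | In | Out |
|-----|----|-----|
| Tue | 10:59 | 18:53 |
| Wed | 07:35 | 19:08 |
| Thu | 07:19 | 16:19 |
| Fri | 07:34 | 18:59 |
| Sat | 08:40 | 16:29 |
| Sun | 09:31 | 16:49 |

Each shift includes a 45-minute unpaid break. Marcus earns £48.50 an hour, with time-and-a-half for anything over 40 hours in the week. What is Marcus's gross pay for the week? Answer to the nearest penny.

Tue: 10:59–18:53 = 7 h 54 min; less 45 min break → 7 h 9 min
Wed: 07:35–19:08 = 11 h 33 min; less 45 min break → 10 h 48 min
Thu: 07:19–16:19 = 9 h 0 min; less 45 min break → 8 h 15 min
Fri: 07:34–18:59 = 11 h 25 min; less 45 min break → 10 h 40 min
Sat: 08:40–16:29 = 7 h 49 min; less 45 min break → 7 h 4 min
Sun: 09:31–16:49 = 7 h 18 min; less 45 min break → 6 h 33 min
Total worked: 50 h 29 min = 3029 min.
Regular 40 h 0 min = 2400 min at £48.50/h; overtime 10 h 29 min = 629 min at £72.75/h.
Pay = (2400 × £48.50 + 629 × £72.75) ÷ 60 = £2702.66.

£2702.66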